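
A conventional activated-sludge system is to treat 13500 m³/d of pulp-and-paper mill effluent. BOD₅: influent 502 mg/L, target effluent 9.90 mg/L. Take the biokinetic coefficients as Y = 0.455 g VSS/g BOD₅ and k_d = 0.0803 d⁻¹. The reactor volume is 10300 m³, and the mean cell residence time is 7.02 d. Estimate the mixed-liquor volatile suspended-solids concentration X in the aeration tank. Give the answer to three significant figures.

X = Y·Q·ΔS·θ_c / [V·(1 + k_d θ_c)] = 0.455 × 13500 × (502 − 9.90) × 7.02 / [10300 × (1 + 0.0803 × 7.02)] = 1317 mg/L.

X ≈ 1320 mg/L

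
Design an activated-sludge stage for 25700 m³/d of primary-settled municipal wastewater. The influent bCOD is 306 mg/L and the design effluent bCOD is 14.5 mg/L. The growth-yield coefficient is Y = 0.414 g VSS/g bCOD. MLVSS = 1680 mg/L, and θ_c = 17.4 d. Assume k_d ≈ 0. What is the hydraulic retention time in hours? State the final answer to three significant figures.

τ ≈ 30.0 h

With k_d = 0 the design equation reduces to V = Y Q (S₀−S) θ_c / X = 0.414 × 25700 × (306 − 14.5) × 17.4 / 1680 = 32123 m³.
Hydraulic retention time τ = V/Q = 32123 / 25700 = 1.250 d = 30.00 h.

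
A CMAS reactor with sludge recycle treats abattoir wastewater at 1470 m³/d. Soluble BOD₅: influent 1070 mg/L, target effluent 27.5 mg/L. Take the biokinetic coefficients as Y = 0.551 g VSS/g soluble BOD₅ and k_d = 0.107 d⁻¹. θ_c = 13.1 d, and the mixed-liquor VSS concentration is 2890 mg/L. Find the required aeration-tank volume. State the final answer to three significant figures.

V ≈ 1590 m³

From the SRT design equation V = Y Q (S₀−S) θ_c / [X (1 + k_d θ_c)] = 0.551 × 1470 × (1070 − 27.5) × 13.1 / [2890 × (1 + 0.107 × 13.1)] = 1.11×10^7 / 6941 = 1594 m³.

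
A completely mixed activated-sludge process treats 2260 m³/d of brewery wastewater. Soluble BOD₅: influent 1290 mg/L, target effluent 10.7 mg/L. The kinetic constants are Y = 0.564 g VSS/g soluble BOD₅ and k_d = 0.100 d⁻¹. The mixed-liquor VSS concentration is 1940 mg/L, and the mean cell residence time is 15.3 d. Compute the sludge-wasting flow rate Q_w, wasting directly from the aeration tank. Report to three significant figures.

From the SRT design equation V = Y Q (S₀−S) θ_c / [X (1 + k_d θ_c)] = 0.564 × 2260 × (1290 − 10.7) × 15.3 / [1940 × (1 + 0.100 × 15.3)] = 2.49×10^7 / 4908 = 5083 m³.
For wasting at MLVSS concentration, Q_w = V/θ_c = 5083/15.3 = 332.2 m³/d.

Q_w ≈ 332 m³/d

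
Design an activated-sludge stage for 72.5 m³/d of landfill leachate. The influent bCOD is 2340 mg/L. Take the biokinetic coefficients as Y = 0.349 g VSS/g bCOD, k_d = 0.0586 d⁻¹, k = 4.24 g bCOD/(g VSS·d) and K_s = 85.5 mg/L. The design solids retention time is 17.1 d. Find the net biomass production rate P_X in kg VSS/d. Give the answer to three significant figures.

P_X ≈ 29.5 kg VSS/d

For a completely mixed reactor with recycle the Lawrence–McCarty relation gives S = K_s·(1 + k_d·θ_c) / [θ_c·(Y·k − k_d) − 1] = 85.5 × (1 + 0.0586 × 17.1) / [17.1 × (0.349 × 4.24 − 0.0586) − 1] = 171.2 / 23.30 = 7.346 mg/L.
Observed yield with endogenous decay: Y_obs = Y / (1 + k_d·θ_c) = 0.349 / (1 + 0.0586 × 17.1) = 0.349 / 2.002 = 0.1743 g VSS/g bCOD.
ΔS = 2340 − 7.35 = 2333 mg/L, so the substrate removal rate is 72.5 × 2333/1000 = 169.1 kg bCOD/d.
So the net sludge growth is P_X = 0.1743 × 169.1 = 29.48 kg VSS/d.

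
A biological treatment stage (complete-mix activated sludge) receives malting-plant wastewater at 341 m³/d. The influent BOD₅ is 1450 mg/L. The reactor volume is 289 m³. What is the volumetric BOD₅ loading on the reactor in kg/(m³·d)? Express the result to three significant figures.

L_v ≈ 1.71 kg BOD₅/(m³·d)

L_v = Q S₀ / V = 341 × 1450 × 10⁻³ / 289.0 = 1.711 kg/(m³·d).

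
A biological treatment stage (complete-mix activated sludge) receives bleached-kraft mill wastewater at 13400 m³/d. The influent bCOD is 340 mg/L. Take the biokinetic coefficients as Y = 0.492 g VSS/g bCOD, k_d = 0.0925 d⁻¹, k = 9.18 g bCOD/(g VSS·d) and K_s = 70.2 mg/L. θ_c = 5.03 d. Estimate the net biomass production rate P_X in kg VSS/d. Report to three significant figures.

P_X ≈ 1510 kg VSS/d

From the Monod/SRT balance for a CMAS, S = K_s·(1+k_d θ_c)/[θ_c·(Y k − k_d) − 1] = 70.2 × (1 + 0.0925 × 5.03) / [5.03 × (0.492 × 9.18 − 0.0925) − 1] = 102.9 / 21.25 = 4.840 mg/L.
The observed yield is Y_obs = Y/(1 + k_d·θ_c) = 0.492 / (1 + 0.0925 × 5.03) = 0.492 / 1.465 = 0.3358 g VSS per g bCOD removed.
ΔS = 340 − 4.84 = 335.2 mg/L, so the substrate removal rate is 13400 × 335.2/1000 = 4491 kg bCOD/d.
P_X = Y_obs · Q(S₀ − S) = 0.3358 × 4491 = 1508 kg VSS/d.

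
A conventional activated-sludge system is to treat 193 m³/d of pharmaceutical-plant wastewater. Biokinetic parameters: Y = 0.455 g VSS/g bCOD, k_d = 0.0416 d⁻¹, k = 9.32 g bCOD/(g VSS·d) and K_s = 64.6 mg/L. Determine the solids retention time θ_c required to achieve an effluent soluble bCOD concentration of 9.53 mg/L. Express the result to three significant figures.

Specific growth rate at S = 9.53 mg/L: μ = YkS/(K_s+S) = 0.455·9.32·9.53/(64.6+9.53) = 0.5452 d⁻¹.
θ_c = 1/(μ − k_d) = 1/(0.5452 − 0.0416) = 1/0.5036 = 1.986 d.

θ_c ≈ 1.99 d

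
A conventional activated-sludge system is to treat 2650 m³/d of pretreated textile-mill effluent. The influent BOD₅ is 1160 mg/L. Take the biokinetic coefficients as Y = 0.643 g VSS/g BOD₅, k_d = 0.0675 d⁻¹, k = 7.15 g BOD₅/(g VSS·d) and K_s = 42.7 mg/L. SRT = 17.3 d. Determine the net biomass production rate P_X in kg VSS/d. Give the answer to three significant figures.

For a completely mixed reactor with recycle the Lawrence–McCarty relation gives S = K_s·(1 + k_d·θ_c) / [θ_c·(Y·k − k_d) − 1] = 42.7 × (1 + 0.0675 × 17.3) / [17.3 × (0.643 × 7.15 − 0.0675) − 1] = 92.56 / 77.37 = 1.196 mg/L.
Observed yield with endogenous decay: Y_obs = Y / (1 + k_d·θ_c) = 0.643 / (1 + 0.0675 × 17.3) = 0.643 / 2.168 = 0.2966 g VSS/g BOD₅.
Q·(S₀ − S) = 2650 × (1160 − 1.20) × 10⁻³ = 3071 kg/d removed.
P_X = Y_obs · Q(S₀ − S) = 0.2966 × 3071 = 910.9 kg VSS/d.

P_X ≈ 911 kg VSS/d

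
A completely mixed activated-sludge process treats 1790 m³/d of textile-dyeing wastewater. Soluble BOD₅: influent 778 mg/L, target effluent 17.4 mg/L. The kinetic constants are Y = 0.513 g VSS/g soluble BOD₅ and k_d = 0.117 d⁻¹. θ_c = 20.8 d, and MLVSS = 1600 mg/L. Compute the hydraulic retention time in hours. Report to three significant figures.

Steady-state biomass mass balance: V·X·(1 + k_d·θ_c) = Y·Q·(S₀ − S)·θ_c, so V = 0.513 × 1790 × (778 − 17.4) × 20.8 / [1600 × (1 + 0.117 × 20.8)] = 1.45×10^7 / 5494 = 2644 m³.
Hydraulic retention time τ = V/Q = 2644 / 1790 = 1.477 d = 35.46 h.

τ ≈ 35.5 h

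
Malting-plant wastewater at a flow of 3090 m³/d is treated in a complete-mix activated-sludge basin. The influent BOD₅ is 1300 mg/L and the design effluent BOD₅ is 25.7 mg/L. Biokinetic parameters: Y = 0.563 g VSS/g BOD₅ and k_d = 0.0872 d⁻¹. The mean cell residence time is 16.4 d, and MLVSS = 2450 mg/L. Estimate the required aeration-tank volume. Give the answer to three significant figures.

Rearranging the biomass balance for a CMAS with decay, V = Y·Q·ΔS·θ_c / [X·(1+k_d θ_c)] = 0.563 × 3090 × (1300 − 25.7) × 16.4 / [2450 × (1 + 0.0872 × 16.4)] = 3.64×10^7 / 5954 = 6107 m³.

V ≈ 6110 m³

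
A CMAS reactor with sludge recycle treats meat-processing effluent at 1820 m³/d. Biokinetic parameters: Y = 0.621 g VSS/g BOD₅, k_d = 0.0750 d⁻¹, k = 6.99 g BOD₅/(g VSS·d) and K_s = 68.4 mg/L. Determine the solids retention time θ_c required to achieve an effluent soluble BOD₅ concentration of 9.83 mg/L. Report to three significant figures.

At the target effluent, Y k S/(K_s+S) = 0.621×6.99×9.83/78.23 = 0.5454 d⁻¹.
θ_c = 1/(μ − k_d) = 1/(0.5454 − 0.0750) = 1/0.4704 = 2.126 d.

θ_c ≈ 2.13 d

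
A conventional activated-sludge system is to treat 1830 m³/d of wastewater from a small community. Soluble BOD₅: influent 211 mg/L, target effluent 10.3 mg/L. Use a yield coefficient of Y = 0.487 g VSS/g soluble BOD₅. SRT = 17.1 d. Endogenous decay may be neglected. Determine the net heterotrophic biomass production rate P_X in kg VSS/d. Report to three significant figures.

P_X ≈ 179 kg VSS/d

No decay correction is needed, so Y_obs = Y = 0.487.
Substrate removed = Q·(S₀ − S) = 1830 m³/d × (211 − 10.3) g/m³ = 3.67×10^5 g/d = 367.3 kg/d.
Net biomass production P_X = Y_obs × Q·(S₀ − S) = 0.4870 × 367.3 = 178.9 kg VSS/d.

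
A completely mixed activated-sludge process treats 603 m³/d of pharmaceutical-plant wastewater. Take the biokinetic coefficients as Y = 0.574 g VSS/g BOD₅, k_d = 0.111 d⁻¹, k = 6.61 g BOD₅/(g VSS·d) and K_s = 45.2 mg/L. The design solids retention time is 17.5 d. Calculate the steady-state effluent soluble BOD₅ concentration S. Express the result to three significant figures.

For a completely mixed reactor with recycle the Lawrence–McCarty relation gives S = K_s·(1 + k_d·θ_c) / [θ_c·(Y·k − k_d) − 1] = 45.2 × (1 + 0.111 × 17.5) / [17.5 × (0.574 × 6.61 − 0.111) − 1] = 133.0 / 63.45 = 2.096 mg/L.

S ≈ 2.10 mg/L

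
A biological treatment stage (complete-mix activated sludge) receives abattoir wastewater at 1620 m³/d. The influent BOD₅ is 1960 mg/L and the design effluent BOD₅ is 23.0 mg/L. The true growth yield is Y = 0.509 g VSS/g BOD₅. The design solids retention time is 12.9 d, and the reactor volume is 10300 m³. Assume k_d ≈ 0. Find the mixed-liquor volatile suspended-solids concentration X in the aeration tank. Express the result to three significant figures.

Without decay, X = Y Q (S₀−S) θ_c / V = 0.509 × 1620 × (1960 − 23.0) × 12.9 / 10300 = 2000 mg/L.

X ≈ 2000 mg/L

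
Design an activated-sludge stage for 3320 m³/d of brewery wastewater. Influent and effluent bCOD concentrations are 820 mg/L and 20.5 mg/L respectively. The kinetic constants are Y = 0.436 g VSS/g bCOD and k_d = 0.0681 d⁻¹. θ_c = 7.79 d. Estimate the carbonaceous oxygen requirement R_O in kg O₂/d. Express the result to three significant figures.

The observed yield is Y_obs = Y/(1 + k_d·θ_c) = 0.436 / (1 + 0.0681 × 7.79) = 0.436 / 1.530 = 0.2849 g VSS per g bCOD removed.
Q·(S₀ − S) = 3320 × (820 − 20.5) × 10⁻³ = 2654 kg/d removed.
P_X = Y_obs·Q·(S₀ − S) = 0.2849 × 2654 = 756.2 kg VSS/d.
R_O = Q·(S₀ − S) − 1.42·P_X = 2654 − 1.42 × 756.2 = 1581 kg O₂/d.

R_O ≈ 1580 kg O₂/d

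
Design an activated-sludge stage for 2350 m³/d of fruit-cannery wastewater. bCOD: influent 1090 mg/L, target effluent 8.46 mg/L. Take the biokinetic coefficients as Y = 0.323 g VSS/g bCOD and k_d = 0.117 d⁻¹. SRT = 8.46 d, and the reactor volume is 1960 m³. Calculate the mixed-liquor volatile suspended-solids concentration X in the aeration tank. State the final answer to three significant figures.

X = Y·Q·ΔS·θ_c / [V·(1 + k_d θ_c)] = 0.323 × 2350 × (1090 − 8.46) × 8.46 / [1960 × (1 + 0.117 × 8.46)] = 1781 mg/L.

X ≈ 1780 mg/L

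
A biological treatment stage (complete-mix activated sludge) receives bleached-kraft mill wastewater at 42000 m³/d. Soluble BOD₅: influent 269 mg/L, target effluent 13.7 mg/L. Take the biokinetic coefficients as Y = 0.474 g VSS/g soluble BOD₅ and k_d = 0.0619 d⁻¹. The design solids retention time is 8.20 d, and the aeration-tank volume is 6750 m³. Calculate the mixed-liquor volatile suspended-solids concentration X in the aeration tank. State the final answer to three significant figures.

X ≈ 4100 mg/L

Solving the biomass balance for X: X = Y Q (S₀−S) θ_c / [V (1+k_d θ_c)] = 0.474 × 42000 × (269 − 13.7) × 8.20 / [6750 × (1 + 0.0619 × 8.20)] = 4096 mg/L.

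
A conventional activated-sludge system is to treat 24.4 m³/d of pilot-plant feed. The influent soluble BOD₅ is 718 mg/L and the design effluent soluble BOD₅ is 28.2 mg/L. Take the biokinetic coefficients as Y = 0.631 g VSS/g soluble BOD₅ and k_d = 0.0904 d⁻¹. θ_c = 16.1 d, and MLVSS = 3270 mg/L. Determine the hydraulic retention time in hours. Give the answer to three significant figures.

τ ≈ 20.9 h

Rearranging the biomass balance for a CMAS with decay, V = Y·Q·ΔS·θ_c / [X·(1+k_d θ_c)] = 0.631 × 24.4 × (718 − 28.2) × 16.1 / [3270 × (1 + 0.0904 × 16.1)] = 1.71×10^5 / 8029 = 21.30 m³.
Hydraulic retention time τ = V/Q = 21.30 / 24.4 = 0.8728 d = 20.95 h.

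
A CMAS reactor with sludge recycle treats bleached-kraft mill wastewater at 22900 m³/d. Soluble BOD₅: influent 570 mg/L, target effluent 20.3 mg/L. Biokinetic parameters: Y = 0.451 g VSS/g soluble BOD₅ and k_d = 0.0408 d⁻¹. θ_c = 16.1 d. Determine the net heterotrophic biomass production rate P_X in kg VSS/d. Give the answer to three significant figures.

Correct the yield for decay: Y_obs = Y/(1 + k_d θ_c) = 0.451 / (1 + 0.0408 × 16.1) = 0.451 / 1.657 = 0.2722.
Mass of soluble BOD₅ removed per day: Q(S₀ − S) = 22900 × 549.7 g/m³ = 12588 kg/d.
P_X = Y_obs · Q(S₀ − S) = 0.2722 × 12588 = 3426 kg VSS/d.

P_X ≈ 3430 kg VSS/d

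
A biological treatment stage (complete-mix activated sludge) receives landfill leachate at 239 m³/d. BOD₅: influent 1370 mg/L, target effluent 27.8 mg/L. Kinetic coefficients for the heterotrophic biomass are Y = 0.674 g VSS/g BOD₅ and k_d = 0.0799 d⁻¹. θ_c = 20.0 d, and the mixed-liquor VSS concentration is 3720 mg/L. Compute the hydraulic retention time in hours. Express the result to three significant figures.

Steady-state biomass mass balance: V·X·(1 + k_d·θ_c) = Y·Q·(S₀ − S)·θ_c, so V = 0.674 × 239 × (1370 − 27.8) × 20.0 / [3720 × (1 + 0.0799 × 20.0)] = 4.32×10^6 / 9665 = 447.4 m³.
τ = V/Q = 447.4/239 = 1.872 d, or 44.93 h.

τ ≈ 44.9 h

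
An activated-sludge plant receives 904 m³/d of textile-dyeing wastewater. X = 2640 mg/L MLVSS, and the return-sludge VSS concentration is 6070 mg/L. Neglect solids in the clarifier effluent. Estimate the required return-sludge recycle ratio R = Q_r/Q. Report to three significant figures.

Mass balance around the secondary clarifier (neglecting effluent solids): R = X / (X_r − X) = 2640 / (6070 − 2640) = 0.7697.

R ≈ 0.770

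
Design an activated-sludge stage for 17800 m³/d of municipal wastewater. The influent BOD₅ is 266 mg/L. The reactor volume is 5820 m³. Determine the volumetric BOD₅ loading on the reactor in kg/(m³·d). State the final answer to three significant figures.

Applied BOD₅ load per unit volume = Q·S₀/V = (17800 × 266/1000)/5820 = 0.8135 kg BOD₅·m⁻³·d⁻¹.

L_v ≈ 0.814 kg BOD₅/(m³·d)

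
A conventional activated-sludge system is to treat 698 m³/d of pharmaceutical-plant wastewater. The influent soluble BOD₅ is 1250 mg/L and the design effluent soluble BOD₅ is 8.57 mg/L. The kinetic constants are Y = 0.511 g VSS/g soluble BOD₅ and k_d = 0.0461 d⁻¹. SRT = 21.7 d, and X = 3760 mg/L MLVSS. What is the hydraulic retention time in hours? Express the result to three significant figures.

τ ≈ 43.9 h

From the SRT design equation V = Y Q (S₀−S) θ_c / [X (1 + k_d θ_c)] = 0.511 × 698 × (1250 − 8.57) × 21.7 / [3760 × (1 + 0.0461 × 21.7)] = 9.61×10^6 / 7521 = 1277 m³.
τ = V/Q = 1277/698 = 1.830 d, or 43.93 h.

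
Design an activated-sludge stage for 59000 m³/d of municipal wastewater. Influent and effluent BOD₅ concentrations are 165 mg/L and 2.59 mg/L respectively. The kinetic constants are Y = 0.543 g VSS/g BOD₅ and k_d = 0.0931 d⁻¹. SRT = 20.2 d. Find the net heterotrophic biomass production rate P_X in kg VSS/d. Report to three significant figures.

P_X ≈ 1810 kg VSS/d

Observed yield with endogenous decay: Y_obs = Y / (1 + k_d·θ_c) = 0.543 / (1 + 0.0931 × 20.2) = 0.543 / 2.881 = 0.1885 g VSS/g BOD₅.
ΔS = 165 − 2.59 = 162.4 mg/L, so the substrate removal rate is 59000 × 162.4/1000 = 9582 kg BOD₅/d.
Net biomass production P_X = Y_obs × Q·(S₀ − S) = 0.1885 × 9582 = 1806 kg VSS/d.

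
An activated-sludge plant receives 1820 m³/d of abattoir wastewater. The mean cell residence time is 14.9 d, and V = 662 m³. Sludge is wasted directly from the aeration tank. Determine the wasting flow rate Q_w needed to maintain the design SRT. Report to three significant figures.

Q_w ≈ 44.4 m³/d

Wasting from the aeration tank: Q_w = V / θ_c = 662.0 / 14.9 = 44.43 m³/d.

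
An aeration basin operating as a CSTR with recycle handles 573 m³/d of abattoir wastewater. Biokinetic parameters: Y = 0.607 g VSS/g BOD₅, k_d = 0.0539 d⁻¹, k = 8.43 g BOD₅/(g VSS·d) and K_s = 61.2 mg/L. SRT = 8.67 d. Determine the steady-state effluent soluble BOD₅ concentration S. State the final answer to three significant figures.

Effluent substrate depends only on kinetics and SRT: S = K_s(1 + k_d θ_c) / [θ_c(Yk − k_d) − 1] = 61.2 × (1 + 0.0539 × 8.67) / [8.67 × (0.607 × 8.43 − 0.0539) − 1] = 89.80 / 42.90 = 2.093 mg/L.

S ≈ 2.09 mg/L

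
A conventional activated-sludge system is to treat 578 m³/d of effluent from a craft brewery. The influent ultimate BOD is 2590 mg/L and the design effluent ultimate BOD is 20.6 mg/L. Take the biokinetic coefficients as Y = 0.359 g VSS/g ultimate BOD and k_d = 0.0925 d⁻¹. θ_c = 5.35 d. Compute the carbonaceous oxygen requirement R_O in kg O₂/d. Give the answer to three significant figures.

Observed yield with endogenous decay: Y_obs = Y / (1 + k_d·θ_c) = 0.359 / (1 + 0.0925 × 5.35) = 0.359 / 1.495 = 0.2402 g VSS/g ultimate BOD.
Substrate removed = Q·(S₀ − S) = 578 m³/d × (2590 − 20.6) g/m³ = 1.49×10^6 g/d = 1485 kg/d.
Biomass synthesised: P_X = Y_obs × 1485 = 356.7 kg VSS/d.
R_O = Q·ΔS − 1.42 P_X = 1485 − 506.5 = 978.7 kg O₂/d.

R_O ≈ 979 kg O₂/d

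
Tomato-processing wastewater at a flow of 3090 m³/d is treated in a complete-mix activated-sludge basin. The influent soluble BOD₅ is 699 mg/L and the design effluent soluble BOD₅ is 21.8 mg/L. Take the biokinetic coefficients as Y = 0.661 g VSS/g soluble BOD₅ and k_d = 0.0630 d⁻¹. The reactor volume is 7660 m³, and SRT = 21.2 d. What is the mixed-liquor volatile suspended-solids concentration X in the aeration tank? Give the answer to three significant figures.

X = Y·Q·ΔS·θ_c / [V·(1 + k_d θ_c)] = 0.661 × 3090 × (699 − 21.8) × 21.2 / [7660 × (1 + 0.0630 × 21.2)] = 1639 mg/L.

X ≈ 1640 mg/L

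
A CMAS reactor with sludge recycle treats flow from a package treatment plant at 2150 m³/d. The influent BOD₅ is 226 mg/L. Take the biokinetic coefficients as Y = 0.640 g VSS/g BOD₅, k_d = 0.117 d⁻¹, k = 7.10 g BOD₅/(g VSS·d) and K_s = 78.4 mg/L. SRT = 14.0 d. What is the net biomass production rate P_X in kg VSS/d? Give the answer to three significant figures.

Effluent substrate depends only on kinetics and SRT: S = K_s(1 + k_d θ_c) / [θ_c(Yk − k_d) − 1] = 78.4 × (1 + 0.117 × 14.0) / [14.0 × (0.640 × 7.10 − 0.117) − 1] = 206.8 / 60.98 = 3.392 mg/L.
Y_obs = Y / (1 + k_d θ_c) = 0.640 / (1 + 0.117 × 14.0) = 0.640 / 2.638 = 0.2426.
Mass of BOD₅ removed per day: Q(S₀ − S) = 2150 × 222.6 g/m³ = 478.6 kg/d.
P_X = Y_obs · Q(S₀ − S) = 0.2426 × 478.6 = 116.1 kg VSS/d.

P_X ≈ 116 kg VSS/d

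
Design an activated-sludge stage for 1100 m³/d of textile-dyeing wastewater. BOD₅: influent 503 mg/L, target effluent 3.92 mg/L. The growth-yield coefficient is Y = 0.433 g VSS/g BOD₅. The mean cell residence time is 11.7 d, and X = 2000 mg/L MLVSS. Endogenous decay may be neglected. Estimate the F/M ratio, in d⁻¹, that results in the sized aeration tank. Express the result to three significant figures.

F/M ≈ 0.199 d⁻¹

With k_d = 0 the design equation reduces to V = Y Q (S₀−S) θ_c / X = 0.433 × 1100 × (503 − 3.92) × 11.7 / 2000 = 1391 m³.
F/M = Q·S₀ / (V·X) = 1100 × 503 / (1391 × 2000) = 0.1989 g BOD₅·(g VSS·d)⁻¹.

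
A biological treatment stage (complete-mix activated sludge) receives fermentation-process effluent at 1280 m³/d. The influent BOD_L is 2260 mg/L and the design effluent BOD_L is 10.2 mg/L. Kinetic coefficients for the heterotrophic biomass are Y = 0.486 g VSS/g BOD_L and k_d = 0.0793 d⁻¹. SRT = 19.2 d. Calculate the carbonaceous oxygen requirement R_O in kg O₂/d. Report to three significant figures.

The observed yield is Y_obs = Y/(1 + k_d·θ_c) = 0.486 / (1 + 0.0793 × 19.2) = 0.486 / 2.523 = 0.1927 g VSS per g BOD_L removed.
Substrate removed = Q·(S₀ − S) = 1280 m³/d × (2260 − 10.2) g/m³ = 2.88×10^6 g/d = 2880 kg/d.
Biomass synthesised: P_X = Y_obs × 2880 = 554.8 kg VSS/d.
R_O = Q·ΔS − 1.42 P_X = 2880 − 787.8 = 2092 kg O₂/d.

R_O ≈ 2090 kg O₂/d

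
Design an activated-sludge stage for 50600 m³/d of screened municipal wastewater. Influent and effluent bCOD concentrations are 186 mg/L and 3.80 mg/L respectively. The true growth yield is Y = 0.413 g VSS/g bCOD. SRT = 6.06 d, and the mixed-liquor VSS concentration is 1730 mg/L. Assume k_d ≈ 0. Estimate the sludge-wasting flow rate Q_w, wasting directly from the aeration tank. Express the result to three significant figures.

Biomass mass balance (decay neglected): V·X = Y·Q·(S₀ − S)·θ_c, so V = 0.413 × 50600 × (186 − 3.80) × 6.06 / 1730 = 13338 m³.
For wasting at MLVSS concentration, Q_w = V/θ_c = 13338/6.06 = 2201 m³/d.

Q_w ≈ 2200 m³/d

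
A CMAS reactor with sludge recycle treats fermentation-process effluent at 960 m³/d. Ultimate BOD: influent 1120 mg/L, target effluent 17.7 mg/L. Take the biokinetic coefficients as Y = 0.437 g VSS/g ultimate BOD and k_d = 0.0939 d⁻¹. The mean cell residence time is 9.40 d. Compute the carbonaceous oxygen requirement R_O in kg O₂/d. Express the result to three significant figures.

R_O ≈ 709 kg O₂/d

Y_obs = Y / (1 + k_d θ_c) = 0.437 / (1 + 0.0939 × 9.40) = 0.437 / 1.883 = 0.2321.
Substrate removed = Q·(S₀ − S) = 960 m³/d × (1120 − 17.7) g/m³ = 1.06×10^6 g/d = 1058 kg/d.
Net sludge production P_X = 0.2321 × 1058 = 245.6 kg VSS/d.
R_O = Q·(S₀ − S) − 1.42·P_X = 1058 − 1.42 × 245.6 = 709.4 kg O₂/d.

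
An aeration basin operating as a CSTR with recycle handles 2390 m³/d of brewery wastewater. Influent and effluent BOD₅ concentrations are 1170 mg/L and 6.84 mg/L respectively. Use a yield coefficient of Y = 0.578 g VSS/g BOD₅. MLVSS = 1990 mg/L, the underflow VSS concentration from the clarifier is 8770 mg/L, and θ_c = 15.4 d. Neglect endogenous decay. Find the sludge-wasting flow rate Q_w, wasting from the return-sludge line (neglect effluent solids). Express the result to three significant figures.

With k_d = 0 the design equation reduces to V = Y Q (S₀−S) θ_c / X = 0.578 × 2390 × (1170 − 6.84) × 15.4 / 1990 = 12435 m³.
Q_w = (V·X)/(θ_c X_r) = 12435 × 1990 / (15.4 × 8770) = 183.2 m³/d.

Q_w ≈ 183 m³/d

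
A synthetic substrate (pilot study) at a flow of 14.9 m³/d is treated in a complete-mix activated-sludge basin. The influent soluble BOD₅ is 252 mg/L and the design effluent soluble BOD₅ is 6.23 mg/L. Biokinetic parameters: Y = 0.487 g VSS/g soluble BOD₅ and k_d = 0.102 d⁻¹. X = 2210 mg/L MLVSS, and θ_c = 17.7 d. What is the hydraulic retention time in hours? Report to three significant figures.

Steady-state biomass mass balance: V·X·(1 + k_d·θ_c) = Y·Q·(S₀ − S)·θ_c, so V = 0.487 × 14.9 × (252 − 6.23) × 17.7 / [2210 × (1 + 0.102 × 17.7)] = 3.16×10^4 / 6200 = 5.091 m³.
Hydraulic retention time τ = V/Q = 5.091 / 14.9 = 0.3417 d = 8.201 h.

τ ≈ 8.20 h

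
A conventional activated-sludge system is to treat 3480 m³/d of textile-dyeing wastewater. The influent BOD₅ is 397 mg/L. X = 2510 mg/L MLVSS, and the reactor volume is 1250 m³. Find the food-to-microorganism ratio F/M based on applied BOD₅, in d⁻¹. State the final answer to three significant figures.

F/M ≈ 0.440 d⁻¹

Food-to-microorganism ratio F/M = Q S₀ / (V X) = 3480 × 397 / (1250 × 2510) = 0.4403 d⁻¹.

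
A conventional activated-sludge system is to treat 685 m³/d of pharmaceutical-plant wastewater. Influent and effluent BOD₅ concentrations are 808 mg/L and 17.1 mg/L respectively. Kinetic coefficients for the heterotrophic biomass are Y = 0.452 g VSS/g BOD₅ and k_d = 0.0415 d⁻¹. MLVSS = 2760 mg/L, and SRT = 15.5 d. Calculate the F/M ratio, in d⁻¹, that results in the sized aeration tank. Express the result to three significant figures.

Rearranging the biomass balance for a CMAS with decay, V = Y·Q·ΔS·θ_c / [X·(1+k_d θ_c)] = 0.452 × 685 × (808 − 17.1) × 15.5 / [2760 × (1 + 0.0415 × 15.5)] = 3.8×10^6 / 4535 = 836.9 m³.
F/M = Q·S₀ / (V·X) = 685 × 808 / (836.9 × 2760) = 0.2396 g BOD₅·(g VSS·d)⁻¹.

F/M ≈ 0.240 d⁻¹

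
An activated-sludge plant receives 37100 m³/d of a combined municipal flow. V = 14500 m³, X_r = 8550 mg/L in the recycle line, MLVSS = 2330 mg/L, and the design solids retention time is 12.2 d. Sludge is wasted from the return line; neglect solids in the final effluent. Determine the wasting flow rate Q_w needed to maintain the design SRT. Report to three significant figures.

Q_w ≈ 324 m³/d

Q_w = (V·X)/(θ_c X_r) = 14500 × 2330 / (12.2 × 8550) = 323.9 m³/d.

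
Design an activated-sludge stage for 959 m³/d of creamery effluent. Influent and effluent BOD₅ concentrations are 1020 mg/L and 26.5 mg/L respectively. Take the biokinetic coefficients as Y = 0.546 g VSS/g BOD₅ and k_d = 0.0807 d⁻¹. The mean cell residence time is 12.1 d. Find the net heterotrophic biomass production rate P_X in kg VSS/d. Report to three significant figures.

Observed yield with endogenous decay: Y_obs = Y / (1 + k_d·θ_c) = 0.546 / (1 + 0.0807 × 12.1) = 0.546 / 1.976 = 0.2763 g VSS/g BOD₅.
Q·(S₀ − S) = 959 × (1020 − 26.5) × 10⁻³ = 952.8 kg/d removed.
Biomass produced: P_X = Y_obs·Q·ΔS = 0.2763 × 952.8 ≈ 263.2 kg VSS/d.

P_X ≈ 263 kg VSS/d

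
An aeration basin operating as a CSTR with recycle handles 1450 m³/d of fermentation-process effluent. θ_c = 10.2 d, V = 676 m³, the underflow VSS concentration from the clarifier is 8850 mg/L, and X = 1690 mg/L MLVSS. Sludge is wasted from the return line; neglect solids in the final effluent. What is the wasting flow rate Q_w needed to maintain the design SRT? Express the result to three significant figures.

Q_w = (V·X)/(θ_c X_r) = 676.0 × 1690 / (10.2 × 8850) = 12.66 m³/d.

Q_w ≈ 12.7 m³/d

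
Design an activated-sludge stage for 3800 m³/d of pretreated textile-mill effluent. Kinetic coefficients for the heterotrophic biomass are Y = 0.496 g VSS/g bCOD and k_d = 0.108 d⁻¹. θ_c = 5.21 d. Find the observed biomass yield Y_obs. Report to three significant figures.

Y_obs ≈ 0.317 g VSS/g bCOD

Correct the yield for decay: Y_obs = Y/(1 + k_d θ_c) = 0.496 / (1 + 0.108 × 5.21) = 0.496 / 1.563 = 0.3174.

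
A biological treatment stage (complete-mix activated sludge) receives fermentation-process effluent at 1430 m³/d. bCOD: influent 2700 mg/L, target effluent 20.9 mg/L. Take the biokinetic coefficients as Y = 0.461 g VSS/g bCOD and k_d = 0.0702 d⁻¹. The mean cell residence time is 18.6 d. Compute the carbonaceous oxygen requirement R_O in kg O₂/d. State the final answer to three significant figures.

The observed yield is Y_obs = Y/(1 + k_d·θ_c) = 0.461 / (1 + 0.0702 × 18.6) = 0.461 / 2.306 = 0.1999 g VSS per g bCOD removed.
Mass of bCOD removed per day: Q(S₀ − S) = 1430 × 2679 g/m³ = 3831 kg/d.
P_X = Y_obs·Q·(S₀ − S) = 0.1999 × 3831 = 766.0 kg VSS/d.
Carbonaceous O₂ demand = substrate oxidised − cell-mass equivalent = 3831 − 1.42 × 766.0 = 2743 kg O₂/d.

R_O ≈ 2740 kg O₂/d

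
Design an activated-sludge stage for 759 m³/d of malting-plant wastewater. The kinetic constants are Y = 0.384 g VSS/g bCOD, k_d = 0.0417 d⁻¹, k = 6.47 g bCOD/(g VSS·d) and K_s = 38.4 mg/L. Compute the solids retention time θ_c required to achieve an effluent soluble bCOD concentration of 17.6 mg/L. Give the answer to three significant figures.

At the target effluent, Y k S/(K_s+S) = 0.384×6.47×17.6/56.00 = 0.7808 d⁻¹.
1/θ_c = 0.7808 − 0.0417 = 0.7391 d⁻¹, so θ_c = 1.353 d.

θ_c ≈ 1.35 d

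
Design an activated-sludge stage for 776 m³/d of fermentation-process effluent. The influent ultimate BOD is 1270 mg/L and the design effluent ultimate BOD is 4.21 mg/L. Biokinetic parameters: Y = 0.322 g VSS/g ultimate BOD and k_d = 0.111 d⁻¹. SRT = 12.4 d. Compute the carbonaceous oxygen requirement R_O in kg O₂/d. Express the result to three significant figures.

R_O ≈ 793 kg O₂/d

Correct the yield for decay: Y_obs = Y/(1 + k_d θ_c) = 0.322 / (1 + 0.111 × 12.4) = 0.322 / 2.376 = 0.1355.
Q·(S₀ − S) = 776 × (1270 − 4.21) × 10⁻³ = 982.3 kg/d removed.
Net sludge production P_X = 0.1355 × 982.3 = 133.1 kg VSS/d.
Carbonaceous O₂ demand = substrate oxidised − cell-mass equivalent = 982.3 − 1.42 × 133.1 = 793.3 kg O₂/d.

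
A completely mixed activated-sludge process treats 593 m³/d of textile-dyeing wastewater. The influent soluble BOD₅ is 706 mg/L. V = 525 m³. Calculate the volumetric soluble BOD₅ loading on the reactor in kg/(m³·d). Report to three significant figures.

L_v ≈ 0.797 kg soluble BOD₅/(m³·d)

L_v = Q S₀ / V = 593 × 706 × 10⁻³ / 525.0 = 0.7974 kg/(m³·d).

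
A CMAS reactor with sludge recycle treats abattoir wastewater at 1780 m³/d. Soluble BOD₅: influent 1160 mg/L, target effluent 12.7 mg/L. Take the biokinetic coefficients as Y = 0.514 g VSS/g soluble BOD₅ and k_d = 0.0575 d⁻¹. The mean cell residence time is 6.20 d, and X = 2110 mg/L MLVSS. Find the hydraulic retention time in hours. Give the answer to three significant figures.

τ ≈ 30.7 h

Rearranging the biomass balance for a CMAS with decay, V = Y·Q·ΔS·θ_c / [X·(1+k_d θ_c)] = 0.514 × 1780 × (1160 − 12.7) × 6.20 / [2110 × (1 + 0.0575 × 6.20)] = 6.51×10^6 / 2862 = 2274 m³.
τ = V/Q = 2274/1780 = 1.277 d, or 30.66 h.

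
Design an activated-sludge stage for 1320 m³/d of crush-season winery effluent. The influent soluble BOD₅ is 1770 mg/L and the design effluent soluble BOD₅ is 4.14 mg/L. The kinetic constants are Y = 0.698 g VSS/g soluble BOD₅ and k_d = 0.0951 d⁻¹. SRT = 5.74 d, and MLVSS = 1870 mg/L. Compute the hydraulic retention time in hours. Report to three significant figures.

τ ≈ 58.7 h

From the SRT design equation V = Y Q (S₀−S) θ_c / [X (1 + k_d θ_c)] = 0.698 × 1320 × (1770 − 4.14) × 5.74 / [1870 × (1 + 0.0951 × 5.74)] = 9.34×10^6 / 2891 = 3231 m³.
Hydraulic retention time τ = V/Q = 3231 / 1320 = 2.447 d = 58.74 h.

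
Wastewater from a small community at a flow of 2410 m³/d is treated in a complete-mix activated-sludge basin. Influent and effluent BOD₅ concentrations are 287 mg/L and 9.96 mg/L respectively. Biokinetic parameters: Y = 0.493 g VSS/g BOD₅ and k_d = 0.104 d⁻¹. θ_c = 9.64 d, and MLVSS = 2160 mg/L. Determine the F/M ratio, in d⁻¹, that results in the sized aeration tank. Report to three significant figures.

F/M ≈ 0.437 d⁻¹

Steady-state biomass mass balance: V·X·(1 + k_d·θ_c) = Y·Q·(S₀ − S)·θ_c, so V = 0.493 × 2410 × (287 − 9.96) × 9.64 / [2160 × (1 + 0.104 × 9.64)] = 3.17×10^6 / 4326 = 733.6 m³.
F/M = applied load / biomass = Q·S₀/(V·X) = 2410 × 287 / (733.6 × 2160) = 0.4365 d⁻¹.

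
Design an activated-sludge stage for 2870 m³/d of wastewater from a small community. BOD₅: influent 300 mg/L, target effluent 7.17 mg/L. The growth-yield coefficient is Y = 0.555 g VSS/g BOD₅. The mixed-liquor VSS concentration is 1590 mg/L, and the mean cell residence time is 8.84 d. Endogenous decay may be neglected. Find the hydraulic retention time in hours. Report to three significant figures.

τ ≈ 21.7 h

V·X = Y·Q·ΔS·θ_c gives V = 0.555 × 2870 × (300 − 7.17) × 8.84 / 1590 = 2593 m³.
τ = V/Q = 2593/2870 = 0.9036 d, or 21.69 h.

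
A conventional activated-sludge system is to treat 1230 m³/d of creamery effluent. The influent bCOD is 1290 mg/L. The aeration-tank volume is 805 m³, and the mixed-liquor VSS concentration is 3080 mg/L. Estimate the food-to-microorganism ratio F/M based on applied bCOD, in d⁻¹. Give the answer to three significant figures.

Food-to-microorganism ratio F/M = Q S₀ / (V X) = 1230 × 1290 / (805.0 × 3080) = 0.6400 d⁻¹.

F/M ≈ 0.640 d⁻¹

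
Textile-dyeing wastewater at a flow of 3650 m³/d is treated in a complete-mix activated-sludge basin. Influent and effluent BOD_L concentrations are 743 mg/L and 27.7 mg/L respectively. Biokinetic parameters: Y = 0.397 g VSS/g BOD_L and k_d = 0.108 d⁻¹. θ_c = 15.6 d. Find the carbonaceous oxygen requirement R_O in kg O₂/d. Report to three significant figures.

The observed yield is Y_obs = Y/(1 + k_d·θ_c) = 0.397 / (1 + 0.108 × 15.6) = 0.397 / 2.685 = 0.1479 g VSS per g BOD_L removed.
Mass of BOD_L removed per day: Q(S₀ − S) = 3650 × 715.3 g/m³ = 2611 kg/d.
Net sludge production P_X = 0.1479 × 2611 = 386.1 kg VSS/d.
Carbonaceous O₂ demand = substrate oxidised − cell-mass equivalent = 2611 − 1.42 × 386.1 = 2063 kg O₂/d.

R_O ≈ 2060 kg O₂/d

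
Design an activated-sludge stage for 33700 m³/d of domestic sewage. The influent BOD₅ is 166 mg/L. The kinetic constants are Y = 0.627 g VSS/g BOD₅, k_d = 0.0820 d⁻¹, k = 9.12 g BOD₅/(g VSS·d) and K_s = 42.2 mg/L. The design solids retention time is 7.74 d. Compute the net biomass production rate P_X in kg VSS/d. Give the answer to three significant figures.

For a completely mixed reactor with recycle the Lawrence–McCarty relation gives S = K_s·(1 + k_d·θ_c) / [θ_c·(Y·k − k_d) − 1] = 42.2 × (1 + 0.0820 × 7.74) / [7.74 × (0.627 × 9.12 − 0.0820) − 1] = 68.98 / 42.62 = 1.618 mg/L.
Observed yield with endogenous decay: Y_obs = Y / (1 + k_d·θ_c) = 0.627 / (1 + 0.0820 × 7.74) = 0.627 / 1.635 = 0.3836 g VSS/g BOD₅.
Substrate removed = Q·(S₀ − S) = 33700 m³/d × (166 − 1.62) g/m³ = 5.54×10^6 g/d = 5540 kg/d.
Net biomass production P_X = Y_obs × Q·(S₀ − S) = 0.3836 × 5540 = 2125 kg VSS/d.

P_X ≈ 2120 kg VSS/d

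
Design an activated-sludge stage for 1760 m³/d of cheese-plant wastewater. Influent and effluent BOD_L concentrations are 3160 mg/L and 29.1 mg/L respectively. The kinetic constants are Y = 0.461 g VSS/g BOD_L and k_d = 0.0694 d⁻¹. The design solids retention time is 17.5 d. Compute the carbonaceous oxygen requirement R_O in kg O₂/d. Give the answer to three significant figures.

Correct the yield for decay: Y_obs = Y/(1 + k_d θ_c) = 0.461 / (1 + 0.0694 × 17.5) = 0.461 / 2.215 = 0.2082.
Mass of BOD_L removed per day: Q(S₀ − S) = 1760 × 3131 g/m³ = 5510 kg/d.
Biomass synthesised: P_X = Y_obs × 5510 = 1147 kg VSS/d.
R_O = Q·ΔS − 1.42 P_X = 5510 − 1629 = 3881 kg O₂/d.

R_O ≈ 3880 kg O₂/d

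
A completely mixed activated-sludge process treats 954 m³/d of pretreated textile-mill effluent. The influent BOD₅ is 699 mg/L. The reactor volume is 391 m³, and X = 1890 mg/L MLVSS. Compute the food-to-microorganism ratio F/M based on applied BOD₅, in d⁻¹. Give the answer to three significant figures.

F/M = Q·S₀ / (V·X) = 954 × 699 / (391.0 × 1890) = 0.9024 g BOD₅·(g VSS·d)⁻¹.

F/M ≈ 0.902 d⁻¹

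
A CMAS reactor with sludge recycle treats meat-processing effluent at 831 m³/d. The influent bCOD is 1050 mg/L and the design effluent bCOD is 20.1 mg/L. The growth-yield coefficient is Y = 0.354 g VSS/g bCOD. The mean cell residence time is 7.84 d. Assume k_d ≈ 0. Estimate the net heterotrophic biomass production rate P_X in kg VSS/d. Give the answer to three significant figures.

No decay correction is needed, so Y_obs = Y = 0.354.
ΔS = 1050 − 20.1 = 1030 mg/L, so the substrate removal rate is 831 × 1030/1000 = 855.8 kg bCOD/d.
Biomass produced: P_X = Y_obs·Q·ΔS = 0.3540 × 855.8 ≈ 303.0 kg VSS/d.

P_X ≈ 303 kg VSS/d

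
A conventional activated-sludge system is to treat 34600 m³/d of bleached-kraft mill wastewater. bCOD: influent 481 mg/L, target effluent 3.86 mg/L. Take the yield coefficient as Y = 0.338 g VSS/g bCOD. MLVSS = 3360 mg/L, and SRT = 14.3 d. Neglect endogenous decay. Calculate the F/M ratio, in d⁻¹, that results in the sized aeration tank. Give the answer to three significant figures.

F/M ≈ 0.209 d⁻¹

Biomass mass balance (decay neglected): V·X = Y·Q·(S₀ − S)·θ_c, so V = 0.338 × 34600 × (481 − 3.86) × 14.3 / 3360 = 23748 m³.
Food-to-microorganism ratio F/M = Q S₀ / (V X) = 34600 × 481 / (23748 × 3360) = 0.2086 d⁻¹.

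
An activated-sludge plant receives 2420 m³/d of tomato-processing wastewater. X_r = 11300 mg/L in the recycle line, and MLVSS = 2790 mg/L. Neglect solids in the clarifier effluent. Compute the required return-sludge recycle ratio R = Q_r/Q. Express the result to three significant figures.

R ≈ 0.328

Solids balance on the clarifier gives (1+R)X = R·X_r, so R = X/(X_r − X) = 2790 / (11300 − 2790) = 0.3278.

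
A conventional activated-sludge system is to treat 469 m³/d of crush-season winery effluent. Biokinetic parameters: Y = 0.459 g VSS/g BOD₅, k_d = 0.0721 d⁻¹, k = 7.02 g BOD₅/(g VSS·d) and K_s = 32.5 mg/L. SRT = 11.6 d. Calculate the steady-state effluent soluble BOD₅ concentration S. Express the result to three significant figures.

S ≈ 1.68 mg/L

For a completely mixed reactor with recycle the Lawrence–McCarty relation gives S = K_s·(1 + k_d·θ_c) / [θ_c·(Y·k − k_d) − 1] = 32.5 × (1 + 0.0721 × 11.6) / [11.6 × (0.459 × 7.02 − 0.0721) − 1] = 59.68 / 35.54 = 1.679 mg/L.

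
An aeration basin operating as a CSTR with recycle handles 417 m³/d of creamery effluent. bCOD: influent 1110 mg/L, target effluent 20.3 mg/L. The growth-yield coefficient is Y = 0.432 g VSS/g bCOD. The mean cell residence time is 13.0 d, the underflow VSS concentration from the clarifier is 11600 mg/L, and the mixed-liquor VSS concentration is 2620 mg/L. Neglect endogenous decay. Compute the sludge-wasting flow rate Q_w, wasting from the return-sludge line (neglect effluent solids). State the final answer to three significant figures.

With k_d = 0 the design equation reduces to V = Y Q (S₀−S) θ_c / X = 0.432 × 417 × (1110 − 20.3) × 13.0 / 2620 = 974.0 m³.
Wasting from the return line (neglecting effluent solids): Q_w = V·X / (θ_c·X_r) = 974.0 × 2620 / (13.0 × 11600) = 16.92 m³/d.

Q_w ≈ 16.9 m³/d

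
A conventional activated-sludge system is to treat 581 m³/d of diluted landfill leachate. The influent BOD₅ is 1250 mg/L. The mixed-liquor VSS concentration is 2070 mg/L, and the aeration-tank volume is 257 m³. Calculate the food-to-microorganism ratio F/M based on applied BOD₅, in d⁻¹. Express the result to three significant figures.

Food-to-microorganism ratio F/M = Q S₀ / (V X) = 581 × 1250 / (257.0 × 2070) = 1.365 d⁻¹.

F/M ≈ 1.37 d⁻¹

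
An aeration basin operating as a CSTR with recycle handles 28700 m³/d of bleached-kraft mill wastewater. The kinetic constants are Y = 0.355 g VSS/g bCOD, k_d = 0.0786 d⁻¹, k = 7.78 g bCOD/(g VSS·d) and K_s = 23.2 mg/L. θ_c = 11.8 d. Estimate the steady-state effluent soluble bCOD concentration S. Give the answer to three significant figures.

For a completely mixed reactor with recycle the Lawrence–McCarty relation gives S = K_s·(1 + k_d·θ_c) / [θ_c·(Y·k − k_d) − 1] = 23.2 × (1 + 0.0786 × 11.8) / [11.8 × (0.355 × 7.78 − 0.0786) − 1] = 44.72 / 30.66 = 1.458 mg/L.

S ≈ 1.46 mg/L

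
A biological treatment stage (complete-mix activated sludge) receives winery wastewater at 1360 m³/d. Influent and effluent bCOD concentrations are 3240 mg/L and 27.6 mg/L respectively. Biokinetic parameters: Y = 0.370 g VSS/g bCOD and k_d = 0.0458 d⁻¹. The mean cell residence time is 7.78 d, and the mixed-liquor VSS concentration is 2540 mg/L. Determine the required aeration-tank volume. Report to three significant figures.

V ≈ 3650 m³

Rearranging the biomass balance for a CMAS with decay, V = Y·Q·ΔS·θ_c / [X·(1+k_d θ_c)] = 0.370 × 1360 × (3240 − 27.6) × 7.78 / [2540 × (1 + 0.0458 × 7.78)] = 1.26×10^7 / 3445 = 3651 m³.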